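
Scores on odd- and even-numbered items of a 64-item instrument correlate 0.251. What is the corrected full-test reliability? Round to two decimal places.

r_full = 2(0.251) / (1 + 0.251)
r_full = 0.5020 / 1.2510 ≈ 0.4013

0.40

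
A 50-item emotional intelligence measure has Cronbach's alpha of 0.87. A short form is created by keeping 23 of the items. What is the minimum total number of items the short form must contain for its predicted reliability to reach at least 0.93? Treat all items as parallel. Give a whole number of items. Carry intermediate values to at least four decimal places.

First, r for the 23-item form: n = 23/50 = 0.4600, so r_23 = 0.4600·0.87/(1 + (0.4600 − 1)·0.87) = 0.7548
Then solve for n' with r_old = 0.7548, r_target = 0.93: n' = 0.93(1 − 0.7548)/[0.7548(1 − 0.93)] = 4.3159
Total items = 4.3159 × 23 = 99.27, rounded up to 100.

100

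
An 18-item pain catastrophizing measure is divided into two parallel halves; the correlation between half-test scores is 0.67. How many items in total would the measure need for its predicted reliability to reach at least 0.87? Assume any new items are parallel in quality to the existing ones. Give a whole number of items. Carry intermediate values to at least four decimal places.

30

r_full = 2(0.67)/(1 + 0.67) = 0.8024
n = r_tgt(1 − r_full) / [r_full(1 − r_tgt)] = 0.87 × 0.1976 / (0.8024 × 0.13) ≈ 1.6481
Required items = 1.6481 × 18 = 29.67, so 30 items.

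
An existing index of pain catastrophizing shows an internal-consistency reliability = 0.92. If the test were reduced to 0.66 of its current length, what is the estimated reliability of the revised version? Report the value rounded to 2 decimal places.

Spearman-Brown: r_new = n·r / (1 + (n − 1)·r)
r_new = (0.66 × 0.92) / (1 + (0.66 − 1) × 0.92)
r_new = 0.6072 / 0.6872 ≈ 0.8836

0.88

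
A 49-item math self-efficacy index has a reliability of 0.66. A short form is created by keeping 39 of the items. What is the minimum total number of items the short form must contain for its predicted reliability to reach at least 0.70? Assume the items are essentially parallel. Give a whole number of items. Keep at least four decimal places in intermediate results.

59

Short-form reliability: n = 39/49 = 0.7959; r_39 = n·r/(1+(n−1)r) ≈ 0.6071
Then solve for n' with r_old = 0.6071, r_target = 0.70: n' = 0.70(1 − 0.6071)/[0.6071(1 − 0.70)] = 1.5101
Total items = 1.5101 × 39 = 58.89, rounded up to 59.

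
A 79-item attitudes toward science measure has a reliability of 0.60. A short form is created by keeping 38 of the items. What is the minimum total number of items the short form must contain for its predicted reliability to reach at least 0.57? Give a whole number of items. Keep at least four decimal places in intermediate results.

First, r for the 38-item form: n = 38/79 = 0.4810, so r_38 = 0.4810·0.60/(1 + (0.4810 − 1)·0.60) = 0.4191
Length factor from the short form to reach 0.57: n' = 0.57(1 − 0.4191) / [0.4191(1 − 0.57)] ≈ 1.8373
Total items = 1.8373 × 38 = 69.82, rounded up to 70.

70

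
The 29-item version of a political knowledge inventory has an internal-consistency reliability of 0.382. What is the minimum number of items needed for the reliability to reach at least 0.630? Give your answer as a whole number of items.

80

Invert Spearman-Brown to solve for n:
n = r_target (1 − r_old) / [ r_old (1 − r_target) ]
n = 0.630(1 − 0.382) / [0.382(1 − 0.630)]
  = 0.389340 / 0.141340 = 2.7546
Items needed = n × 29 = 2.7546 × 29 ≈ 79.88 → round up to 80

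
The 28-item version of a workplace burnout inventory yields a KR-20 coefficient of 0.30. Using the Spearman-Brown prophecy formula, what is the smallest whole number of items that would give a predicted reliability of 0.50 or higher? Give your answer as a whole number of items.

66

Rearranging the Spearman-Brown formula for n,
n = r*(1 − r) / [ r (1 − r*) ]
n = [0.50 × 0.70] / [0.30 × 0.50]
n = 0.3500 / 0.1500 ≈ 2.3333
2.3333 × 28 = 65.33 → 66 items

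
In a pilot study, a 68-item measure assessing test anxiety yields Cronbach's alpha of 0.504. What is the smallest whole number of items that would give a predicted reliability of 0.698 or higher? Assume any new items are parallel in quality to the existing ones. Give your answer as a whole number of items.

Rearranging the Spearman-Brown formula for n,
n = r*(1 − r) / [ r (1 − r*) ]
n = 0.698(1 − 0.504) / [0.504(1 − 0.698)]
  = 0.346208 / 0.152208 = 2.2746
2.2746 × 68 = 154.67 → 155 items

155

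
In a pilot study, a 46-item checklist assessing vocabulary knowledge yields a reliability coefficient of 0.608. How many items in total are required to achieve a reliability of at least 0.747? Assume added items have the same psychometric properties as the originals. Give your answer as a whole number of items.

88

Invert Spearman-Brown to solve for n:
n = r_target (1 − r_old) / [ r_old (1 − r_target) ]
n = 0.747(1 − 0.608) / [0.608(1 − 0.747)]
  = 0.292824 / 0.153824 = 1.9036
1.9036 × 46 = 87.57 → 88 items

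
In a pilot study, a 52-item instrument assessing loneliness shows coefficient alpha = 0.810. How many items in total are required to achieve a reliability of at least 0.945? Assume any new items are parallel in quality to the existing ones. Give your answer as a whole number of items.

n = 0.945 × (1 − 0.810) / [ 0.810 × (1 − 0.945) ]
n = 0.179550 / 0.044550 ≈ 4.0303
Items needed = n × 52 = 4.0303 × 52 ≈ 209.58 → round up to 210

210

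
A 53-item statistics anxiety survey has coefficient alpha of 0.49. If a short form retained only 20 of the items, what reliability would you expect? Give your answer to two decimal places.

0.27

Length ratio n = 20/53 = 0.3774
Spearman-Brown: r_new = n·r / (1 + (n − 1)·r)
r_new = (0.3774 × 0.49) / (1 + (0.3774 − 1) × 0.49)
     = 0.1849 / 0.6949 = 0.2661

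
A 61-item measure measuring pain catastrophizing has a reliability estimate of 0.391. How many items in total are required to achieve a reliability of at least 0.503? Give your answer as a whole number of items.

n = 0.503(1 − 0.391) / [0.391(1 − 0.503)]
n = 0.306327 / 0.194327 ≈ 1.5763
So the test needs 1.5763 × 61 ≈ 96.15 items; rounding up, 97.

97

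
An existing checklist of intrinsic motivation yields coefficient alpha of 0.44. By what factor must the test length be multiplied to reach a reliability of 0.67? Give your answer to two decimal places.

2.58

n = 0.67 × (1 − 0.44) / [ 0.44 × (1 − 0.67) ]
n = 0.3752 / 0.1452 ≈ 2.5840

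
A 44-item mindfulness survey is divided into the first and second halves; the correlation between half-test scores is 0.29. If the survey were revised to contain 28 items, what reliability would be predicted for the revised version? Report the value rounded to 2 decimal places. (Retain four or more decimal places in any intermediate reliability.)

0.34

Spearman-Brown correction (n = 2): r_full = 2·0.29/(1 + 0.29) = 0.4496
Length factor from 44 to 28 items: n = 28/44 = 0.6364
r_new = n·r_full / (1 + (n − 1)·r_full) = 0.2861 / 0.8365 ≈ 0.3420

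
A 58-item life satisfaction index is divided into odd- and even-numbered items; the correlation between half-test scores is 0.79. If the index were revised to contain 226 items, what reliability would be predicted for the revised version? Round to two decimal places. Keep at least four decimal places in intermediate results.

Spearman-Brown correction (n = 2): r_full = 2·0.79/(1 + 0.79) = 0.8827
Then adjust to 226 items: n = 226/58 = 3.8966
r_new = n·r_full / (1 + (n − 1)·r_full) = 3.4395 / 3.5568 ≈ 0.9670

0.97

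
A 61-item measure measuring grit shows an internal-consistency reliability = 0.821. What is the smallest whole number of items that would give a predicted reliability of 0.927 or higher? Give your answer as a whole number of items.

169

n = 0.927 × (1 − 0.821) / [ 0.821 × (1 − 0.927) ]
  = 0.165933 / 0.059933 = 2.7686
2.7686 × 61 = 168.88 → 169 items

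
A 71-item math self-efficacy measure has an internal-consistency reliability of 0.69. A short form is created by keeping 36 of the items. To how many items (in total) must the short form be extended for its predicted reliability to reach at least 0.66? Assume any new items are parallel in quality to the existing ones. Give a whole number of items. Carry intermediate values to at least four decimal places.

First, r for the 36-item form: n = 36/71 = 0.5070, so r_36 = 0.5070·0.69/(1 + (0.5070 − 1)·0.69) = 0.5302
Then solve for n' with r_old = 0.5302, r_target = 0.66: n' = 0.66(1 − 0.5302)/[0.5302(1 − 0.66)] = 1.7200
Items = 1.7200 × 36 ≈ 61.92 → 62

62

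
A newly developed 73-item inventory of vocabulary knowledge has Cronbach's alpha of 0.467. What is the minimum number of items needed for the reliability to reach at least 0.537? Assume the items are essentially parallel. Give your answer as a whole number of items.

97

Rearranging the Spearman-Brown formula for n,
n = r_target (1 − r_old) / [ r_old (1 − r_target) ]
n = 0.537 × (1 − 0.467) / [ 0.467 × (1 − 0.537) ]
  = 0.286221 / 0.216221 = 1.3237
1.3237 × 73 = 96.63 → 97 items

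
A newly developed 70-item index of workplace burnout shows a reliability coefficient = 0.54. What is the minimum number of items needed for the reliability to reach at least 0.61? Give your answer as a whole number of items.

Spearman-Brown solved for the length factor n:
n = r*(1 − r) / [ r (1 − r*) ]
n = 0.61 × (1 − 0.54) / [ 0.54 × (1 − 0.61) ]
n = 0.2806 / 0.2106 ≈ 1.3324
Items needed = n × 70 = 1.3324 × 70 ≈ 93.27 → round up to 94

94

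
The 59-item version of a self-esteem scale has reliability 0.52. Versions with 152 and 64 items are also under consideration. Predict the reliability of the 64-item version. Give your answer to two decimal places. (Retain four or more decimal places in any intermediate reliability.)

The 152-item form is not needed; work directly from the 59-item form with n = 64/59 = 1.0847.
r_{64} = n·r / (1 + (n − 1)·r) = 0.5640 / 1.0440 ≈ 0.5402

0.54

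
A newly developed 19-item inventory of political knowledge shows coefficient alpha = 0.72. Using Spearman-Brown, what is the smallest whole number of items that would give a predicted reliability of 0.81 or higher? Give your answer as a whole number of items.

n = 0.81(1 − 0.72) / [0.72(1 − 0.81)]
n = 0.2268 / 0.1368 ≈ 1.6579
Items needed = n × 19 = 1.6579 × 19 ≈ 31.50 → round up to 32

32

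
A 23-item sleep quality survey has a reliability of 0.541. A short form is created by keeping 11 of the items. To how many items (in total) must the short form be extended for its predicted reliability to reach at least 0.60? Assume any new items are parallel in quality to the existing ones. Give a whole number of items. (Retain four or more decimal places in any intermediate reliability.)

First, r for the 11-item form: n = 11/23 = 0.4783, so r_11 = 0.4783·0.541/(1 + (0.4783 − 1)·0.541) = 0.3605
Then solve for n' with r_old = 0.3605, r_target = 0.60: n' = 0.60(1 − 0.3605)/[0.3605(1 − 0.60)] = 2.6609
Total items = 2.6609 × 11 = 29.27, rounded up to 30.

30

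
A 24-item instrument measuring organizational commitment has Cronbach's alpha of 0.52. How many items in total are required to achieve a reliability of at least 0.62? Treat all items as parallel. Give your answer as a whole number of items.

n = 0.62 × (1 − 0.52) / [ 0.52 × (1 − 0.62) ]
  = 0.2976 / 0.1976 = 1.5061
So the test needs 1.5061 × 24 ≈ 36.15 items; rounding up, 37.

37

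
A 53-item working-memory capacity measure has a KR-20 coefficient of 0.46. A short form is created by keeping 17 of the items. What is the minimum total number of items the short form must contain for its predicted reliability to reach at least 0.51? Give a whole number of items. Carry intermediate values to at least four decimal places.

First, r for the 17-item form: n = 17/53 = 0.3208, so r_17 = 0.3208·0.46/(1 + (0.3208 − 1)·0.46) = 0.2146
Then solve for n' with r_old = 0.2146, r_target = 0.51: n' = 0.51(1 − 0.2146)/[0.2146(1 − 0.51)] = 3.8092
Items = 3.8092 × 17 ≈ 64.76 → 65

65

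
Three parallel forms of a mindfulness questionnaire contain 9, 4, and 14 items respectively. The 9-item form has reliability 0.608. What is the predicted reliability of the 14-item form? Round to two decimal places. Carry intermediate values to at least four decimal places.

0.71

The 4-item form is not needed; work directly from the 9-item form with n = 14/9 = 1.5556.
r_{14} = n·r / (1 + (n − 1)·r) = 0.9458 / 1.3378 ≈ 0.7070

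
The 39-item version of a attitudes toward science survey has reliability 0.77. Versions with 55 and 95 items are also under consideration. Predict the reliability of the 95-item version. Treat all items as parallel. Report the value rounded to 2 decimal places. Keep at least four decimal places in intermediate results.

0.89

Only the ratio of lengths matters: n = 95/39 = 2.4359
r_{95} = n·r / (1 + (n − 1)·r) = 1.8756 / 2.1056 ≈ 0.8908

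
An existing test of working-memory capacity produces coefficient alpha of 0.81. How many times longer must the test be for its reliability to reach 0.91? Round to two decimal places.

2.37

n = [0.91 × 0.19] / [0.81 × 0.09]
n = 0.1729 / 0.0729 ≈ 2.3717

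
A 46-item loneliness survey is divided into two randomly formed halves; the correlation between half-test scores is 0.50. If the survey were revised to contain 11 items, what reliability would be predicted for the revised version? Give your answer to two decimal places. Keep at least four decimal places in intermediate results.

0.32

Spearman-Brown correction (n = 2): r_full = 2·0.50/(1 + 0.50) = 0.6667
Length factor from 46 to 11 items: n = 11/46 = 0.2391
r_new = n·r_full / (1 + (n − 1)·r_full) = 0.1594 / 0.4927 ≈ 0.3235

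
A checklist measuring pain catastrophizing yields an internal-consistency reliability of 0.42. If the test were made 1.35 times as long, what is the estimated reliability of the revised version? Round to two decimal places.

0.49

Spearman-Brown: r_new = n·r / (1 + (n − 1)·r)
r_new = (1.35 × 0.42) / (1 + (1.35 − 1) × 0.42)
r_new = 0.5670 / 1.1470 ≈ 0.4943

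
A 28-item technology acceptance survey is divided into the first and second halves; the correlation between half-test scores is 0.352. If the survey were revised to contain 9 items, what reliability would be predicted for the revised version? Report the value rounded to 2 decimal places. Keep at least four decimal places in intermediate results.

Spearman-Brown correction (n = 2): r_full = 2·0.352/(1 + 0.352) = 0.5207
Length factor from 28 to 9 items: n = 9/28 = 0.3214
r_new = n·r_full / (1 + (n − 1)·r_full) = 0.1674 / 0.6467 ≈ 0.2589

0.26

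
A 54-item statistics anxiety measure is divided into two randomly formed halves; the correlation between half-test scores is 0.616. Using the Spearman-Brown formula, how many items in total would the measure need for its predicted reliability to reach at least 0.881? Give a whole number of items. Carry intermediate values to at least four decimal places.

Corrected full-test reliability: r_full = 2 × 0.616 / (1 + 0.616) ≈ 0.7624
Solve Spearman-Brown for n: n = 0.881(1 − 0.7624) / [0.7624(1 − 0.881)] = 2.3072
Items = 2.3072 × 54 ≈ 124.59 → 125

125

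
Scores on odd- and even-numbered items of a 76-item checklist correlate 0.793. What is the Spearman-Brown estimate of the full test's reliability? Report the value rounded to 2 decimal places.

Each half is half the length of the full test, so the full test is n = 2 times a half.
r_full = 2(0.793) / (1 + 0.793)
       = 1.5860 / 1.7930 = 0.8846

0.88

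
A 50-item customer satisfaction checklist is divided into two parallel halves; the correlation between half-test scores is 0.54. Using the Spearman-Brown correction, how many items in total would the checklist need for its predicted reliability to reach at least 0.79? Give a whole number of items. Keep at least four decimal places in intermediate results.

81

r_full = 2(0.54)/(1 + 0.54) = 0.7013
n = r_tgt(1 − r_full) / [r_full(1 − r_tgt)] = 0.79 × 0.2987 / (0.7013 × 0.21) ≈ 1.6023
Items = 1.6023 × 50 ≈ 80.12 → 81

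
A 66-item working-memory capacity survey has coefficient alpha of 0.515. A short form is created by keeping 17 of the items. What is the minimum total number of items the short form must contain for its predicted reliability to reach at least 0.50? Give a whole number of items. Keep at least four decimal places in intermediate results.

First, r for the 17-item form: n = 17/66 = 0.2576, so r_17 = 0.2576·0.515/(1 + (0.2576 − 1)·0.515) = 0.2148
Then solve for n' with r_old = 0.2148, r_target = 0.50: n' = 0.50(1 − 0.2148)/[0.2148(1 − 0.50)] = 3.6555
Items = 3.6555 × 17 ≈ 62.14 → 63

63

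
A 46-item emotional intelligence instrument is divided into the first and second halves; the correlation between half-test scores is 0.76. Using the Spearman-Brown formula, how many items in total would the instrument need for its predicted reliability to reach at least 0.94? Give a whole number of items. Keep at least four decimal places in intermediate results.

114

r_full = 2(0.76)/(1 + 0.76) = 0.8636
n = r_tgt(1 − r_full) / [r_full(1 − r_tgt)] = 0.94 × 0.1364 / (0.8636 × 0.06) ≈ 2.4744
Items = 2.4744 × 46 ≈ 113.82 → 114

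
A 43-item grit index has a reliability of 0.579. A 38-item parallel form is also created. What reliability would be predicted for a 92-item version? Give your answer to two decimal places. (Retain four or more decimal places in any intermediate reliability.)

0.75

The 38-item form is not needed; work directly from the 43-item form with n = 92/43 = 2.1395.
r_{92} = n·r / (1 + (n − 1)·r) = 1.2388 / 1.6598 ≈ 0.7464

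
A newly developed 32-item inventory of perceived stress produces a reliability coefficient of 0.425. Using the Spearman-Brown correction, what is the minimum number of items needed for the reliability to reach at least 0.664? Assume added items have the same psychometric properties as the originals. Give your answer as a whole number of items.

86

Spearman-Brown solved for the length factor n:
n = r_target (1 − r_old) / [ r_old (1 − r_target) ]
n = 0.664 × (1 − 0.425) / [ 0.425 × (1 − 0.664) ]
n = 0.381800 / 0.142800 ≈ 2.6737
So the test needs 2.6737 × 32 ≈ 85.56 items; rounding up, 86.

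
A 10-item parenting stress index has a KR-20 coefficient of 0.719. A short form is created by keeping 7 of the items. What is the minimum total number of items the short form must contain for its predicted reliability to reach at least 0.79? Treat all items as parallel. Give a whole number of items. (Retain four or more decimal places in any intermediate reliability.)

15

Short-form reliability: n = 7/10 = 0.7000; r_7 = n·r/(1+(n−1)r) ≈ 0.6417
Length factor from the short form to reach 0.79: n' = 0.79(1 − 0.6417) / [0.6417(1 − 0.79)] ≈ 2.1005
Items = 2.1005 × 7 ≈ 14.70 → 15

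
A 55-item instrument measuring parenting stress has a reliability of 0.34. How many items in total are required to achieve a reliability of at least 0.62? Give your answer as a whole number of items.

175

Spearman-Brown solved for the length factor n:
n = r*(1 − r) / [ r (1 − r*) ]
n = [0.62 × 0.66] / [0.34 × 0.38]
  = 0.4092 / 0.1292 = 3.1672
3.1672 × 55 = 174.20 → 175 items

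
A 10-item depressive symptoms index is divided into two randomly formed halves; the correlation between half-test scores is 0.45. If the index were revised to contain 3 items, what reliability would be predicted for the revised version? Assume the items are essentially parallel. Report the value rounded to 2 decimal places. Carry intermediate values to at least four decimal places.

Full-test reliability from the split-half r: r_full = 2(0.45)/(1 + 0.45) = 0.6207
Length factor from 10 to 3 items: n = 3/10 = 0.3000
r_new = n·r_full / (1 + (n − 1)·r_full) = 0.1862 / 0.5655 ≈ 0.3293

0.33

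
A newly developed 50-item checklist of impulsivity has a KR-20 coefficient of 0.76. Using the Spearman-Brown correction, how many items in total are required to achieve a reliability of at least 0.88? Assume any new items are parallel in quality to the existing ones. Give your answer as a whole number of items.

Invert Spearman-Brown to solve for n:
n = r_target (1 − r_old) / [ r_old (1 − r_target) ]
n = [0.88 × 0.24] / [0.76 × 0.12]
n = 0.2112 / 0.0912 ≈ 2.3158
Items needed = n × 50 = 2.3158 × 50 ≈ 115.79 → round up to 116

116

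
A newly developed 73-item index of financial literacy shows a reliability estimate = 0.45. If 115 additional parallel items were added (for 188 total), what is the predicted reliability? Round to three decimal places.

0.678

Length ratio n = 188/73 = 2.5753
By Spearman-Brown, r_new = n r / (1 + (n − 1) r).
r_new = (2.5753 × 0.45) / (1 + (2.5753 − 1) × 0.45)
r_new = 1.1589 / 1.7089 ≈ 0.6782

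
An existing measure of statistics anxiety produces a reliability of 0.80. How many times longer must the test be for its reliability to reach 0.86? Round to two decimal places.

Invert Spearman-Brown to solve for n:
n = r*(1 − r) / [ r (1 − r*) ]
n = 0.86(1 − 0.80) / [0.80(1 − 0.86)]
  = 0.1720 / 0.1120 = 1.5357

1.54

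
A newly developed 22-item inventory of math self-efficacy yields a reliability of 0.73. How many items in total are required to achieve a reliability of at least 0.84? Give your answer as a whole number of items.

43

Spearman-Brown solved for the length factor n:
n = r*(1 − r) / [ r (1 − r*) ]
n = [0.84 × 0.27] / [0.73 × 0.16]
  = 0.2268 / 0.1168 = 1.9418
Items needed = n × 22 = 1.9418 × 22 ≈ 42.72 → round up to 43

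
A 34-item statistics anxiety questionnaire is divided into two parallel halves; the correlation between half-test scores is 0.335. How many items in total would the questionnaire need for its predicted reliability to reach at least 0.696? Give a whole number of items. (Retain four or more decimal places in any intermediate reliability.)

r_full = 2(0.335)/(1 + 0.335) = 0.5019
Solve Spearman-Brown for n: n = 0.696(1 − 0.5019) / [0.5019(1 − 0.696)] = 2.2721
Required items = 2.2721 × 34 = 77.25, so 78 items.

78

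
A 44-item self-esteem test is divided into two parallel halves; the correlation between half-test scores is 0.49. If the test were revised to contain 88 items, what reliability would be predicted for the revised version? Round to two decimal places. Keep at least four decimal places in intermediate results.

0.79

First correct the split-half correlation to full-test reliability: r_full = 2 × 0.49 / (1 + 0.49) ≈ 0.6577
Then adjust to 88 items: n = 88/44 = 2.0000
r_new = n·r_full / (1 + (n − 1)·r_full) = 1.3154 / 1.6577 ≈ 0.7935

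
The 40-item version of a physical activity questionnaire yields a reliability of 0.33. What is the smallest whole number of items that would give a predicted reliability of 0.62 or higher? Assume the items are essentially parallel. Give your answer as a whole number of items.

n = [0.62 × 0.67] / [0.33 × 0.38]
n = 0.4154 / 0.1254 ≈ 3.3126
3.3126 × 40 = 132.50 → 133 items

133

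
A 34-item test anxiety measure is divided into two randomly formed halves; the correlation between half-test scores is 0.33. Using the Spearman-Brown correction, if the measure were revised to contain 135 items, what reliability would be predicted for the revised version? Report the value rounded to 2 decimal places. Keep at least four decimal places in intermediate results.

0.80

First correct the split-half correlation to full-test reliability: r_full = 2 × 0.33 / (1 + 0.33) ≈ 0.4962
Then adjust to 135 items: n = 135/34 = 3.9706
r_new = n·r_full / (1 + (n − 1)·r_full) = 1.9702 / 2.4740 ≈ 0.7964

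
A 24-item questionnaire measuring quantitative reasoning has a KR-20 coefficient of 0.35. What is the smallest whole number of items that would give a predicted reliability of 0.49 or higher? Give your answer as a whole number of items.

Rearranging the Spearman-Brown formula for n,
n = r*(1 − r) / [ r (1 − r*) ]
n = 0.49 × (1 − 0.35) / [ 0.35 × (1 − 0.49) ]
n = 0.3185 / 0.1785 ≈ 1.7843
So the test needs 1.7843 × 24 ≈ 42.82 items; rounding up, 43.

43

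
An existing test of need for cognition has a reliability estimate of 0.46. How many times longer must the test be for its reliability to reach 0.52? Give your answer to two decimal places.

n = 0.52 × (1 − 0.46) / [ 0.46 × (1 − 0.52) ]
  = 0.2808 / 0.2208 = 1.2717

1.27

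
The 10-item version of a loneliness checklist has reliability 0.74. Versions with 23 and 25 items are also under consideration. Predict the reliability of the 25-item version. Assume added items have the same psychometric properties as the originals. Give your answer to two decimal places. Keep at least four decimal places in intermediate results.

0.88

Only the ratio of lengths matters: n = 25/10 = 2.5000
r_{25} = n·r / (1 + (n − 1)·r) = 1.8500 / 2.1100 ≈ 0.8768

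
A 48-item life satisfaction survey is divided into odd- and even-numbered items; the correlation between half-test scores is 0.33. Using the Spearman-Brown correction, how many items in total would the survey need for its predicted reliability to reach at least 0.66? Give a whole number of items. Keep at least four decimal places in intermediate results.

Corrected full-test reliability: r_full = 2 × 0.33 / (1 + 0.33) ≈ 0.4962
n = r_tgt(1 − r_full) / [r_full(1 − r_tgt)] = 0.66 × 0.5038 / (0.4962 × 0.34) ≈ 1.9709
Required items = 1.9709 × 48 = 94.60, so 95 items.

95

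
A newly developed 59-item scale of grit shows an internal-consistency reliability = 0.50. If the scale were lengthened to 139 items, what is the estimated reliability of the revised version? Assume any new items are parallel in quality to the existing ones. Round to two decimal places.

The new length is 139/59 = 2.3559 times the old.
Spearman-Brown: r_new = n·r / (1 + (n − 1)·r)
r_new = (2.3559 × 0.50) / (1 + (2.3559 − 1) × 0.50)
r_new = 1.1780 / 1.6780 ≈ 0.7020

0.70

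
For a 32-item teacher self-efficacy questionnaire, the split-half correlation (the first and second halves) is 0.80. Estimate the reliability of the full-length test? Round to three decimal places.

The full test is twice the length of either half (n = 2).
r_full = 2r_hh / (1 + r_hh) = 2 × 0.80 / (1 + 0.80)
r_full = 1.6000 / 1.8000 ≈ 0.8889

0.889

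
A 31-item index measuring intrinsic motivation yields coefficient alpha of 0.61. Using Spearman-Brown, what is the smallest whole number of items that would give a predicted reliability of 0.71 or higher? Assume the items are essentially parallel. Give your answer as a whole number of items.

49

Rearranging the Spearman-Brown formula for n,
n = r_target (1 − r_old) / [ r_old (1 − r_target) ]
n = [0.71 × 0.39] / [0.61 × 0.29]
  = 0.2769 / 0.1769 = 1.5653
So the test needs 1.5653 × 31 ≈ 48.52 items; rounding up, 49.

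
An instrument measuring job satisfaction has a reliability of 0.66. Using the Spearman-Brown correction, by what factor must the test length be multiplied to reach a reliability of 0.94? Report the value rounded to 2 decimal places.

Invert Spearman-Brown to solve for n:
n = r_target (1 − r_old) / [ r_old (1 − r_target) ]
n = 0.94(1 − 0.66) / [0.66(1 − 0.94)]
n = 0.3196 / 0.0396 ≈ 8.0707

8.07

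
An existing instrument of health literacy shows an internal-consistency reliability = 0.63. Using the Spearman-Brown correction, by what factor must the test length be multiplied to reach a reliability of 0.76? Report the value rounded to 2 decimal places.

1.86

n = 0.76 × (1 − 0.63) / [ 0.63 × (1 − 0.76) ]
  = 0.2812 / 0.1512 = 1.8598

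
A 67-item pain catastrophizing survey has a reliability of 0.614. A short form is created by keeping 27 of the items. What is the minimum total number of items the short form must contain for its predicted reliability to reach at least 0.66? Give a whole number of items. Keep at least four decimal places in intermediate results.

First, r for the 27-item form: n = 27/67 = 0.4030, so r_27 = 0.4030·0.614/(1 + (0.4030 − 1)·0.614) = 0.3906
Length factor from the short form to reach 0.66: n' = 0.66(1 − 0.3906) / [0.3906(1 − 0.66)] ≈ 3.0286
Items = 3.0286 × 27 ≈ 81.77 → 82

82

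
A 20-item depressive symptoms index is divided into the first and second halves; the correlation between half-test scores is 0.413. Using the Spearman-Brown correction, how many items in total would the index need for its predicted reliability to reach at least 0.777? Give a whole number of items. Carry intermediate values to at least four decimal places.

r_full = 2(0.413)/(1 + 0.413) = 0.5846
n = r_tgt(1 − r_full) / [r_full(1 − r_tgt)] = 0.777 × 0.4154 / (0.5846 × 0.223) ≈ 2.4758
Required items = 2.4758 × 20 = 49.52, so 50 items.

50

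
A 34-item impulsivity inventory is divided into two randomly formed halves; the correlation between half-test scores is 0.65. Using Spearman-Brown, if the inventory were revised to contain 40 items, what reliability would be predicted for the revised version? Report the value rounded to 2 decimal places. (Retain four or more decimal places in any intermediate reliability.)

0.81

Spearman-Brown correction (n = 2): r_full = 2·0.65/(1 + 0.65) = 0.7879
Then adjust to 40 items: n = 40/34 = 1.1765
r_new = n·r_full / (1 + (n − 1)·r_full) = 0.9270 / 1.1391 ≈ 0.8138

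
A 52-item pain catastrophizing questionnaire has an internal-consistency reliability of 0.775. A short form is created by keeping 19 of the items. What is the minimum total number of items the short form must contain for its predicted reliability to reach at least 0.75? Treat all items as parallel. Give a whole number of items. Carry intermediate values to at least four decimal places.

46

First, r for the 19-item form: n = 19/52 = 0.3654, so r_19 = 0.3654·0.775/(1 + (0.3654 − 1)·0.775) = 0.5572
Then solve for n' with r_old = 0.5572, r_target = 0.75: n' = 0.75(1 − 0.5572)/[0.5572(1 − 0.75)] = 2.3841
Total items = 2.3841 × 19 = 45.30, rounded up to 46.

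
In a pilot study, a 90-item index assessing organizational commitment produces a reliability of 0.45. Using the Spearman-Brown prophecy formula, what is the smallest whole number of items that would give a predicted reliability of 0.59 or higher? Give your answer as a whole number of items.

Invert Spearman-Brown to solve for n:
n = r_target (1 − r_old) / [ r_old (1 − r_target) ]
n = 0.59 × (1 − 0.45) / [ 0.45 × (1 − 0.59) ]
  = 0.3245 / 0.1845 = 1.7588
Items needed = n × 90 = 1.7588 × 90 ≈ 158.29 → round up to 159

159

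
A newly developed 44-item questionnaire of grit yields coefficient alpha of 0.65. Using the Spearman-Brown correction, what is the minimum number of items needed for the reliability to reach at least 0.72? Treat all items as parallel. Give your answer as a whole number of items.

61

Rearranging the Spearman-Brown formula for n,
n = r*(1 − r) / [ r (1 − r*) ]
n = 0.72 × (1 − 0.65) / [ 0.65 × (1 − 0.72) ]
n = 0.2520 / 0.1820 ≈ 1.3846
Items needed = n × 44 = 1.3846 × 44 ≈ 60.92 → round up to 61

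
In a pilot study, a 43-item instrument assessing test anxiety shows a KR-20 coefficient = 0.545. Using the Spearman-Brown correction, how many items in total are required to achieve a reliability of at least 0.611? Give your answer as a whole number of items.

57

Spearman-Brown solved for the length factor n:
n = r*(1 − r) / [ r (1 − r*) ]
n = 0.611(1 − 0.545) / [0.545(1 − 0.611)]
n = 0.278005 / 0.212005 ≈ 1.3113
1.3113 × 43 = 56.39 → 57 items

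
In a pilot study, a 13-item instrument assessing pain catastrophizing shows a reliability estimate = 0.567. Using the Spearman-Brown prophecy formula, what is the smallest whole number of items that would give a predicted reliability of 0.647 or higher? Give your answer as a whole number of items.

19

Rearranging the Spearman-Brown formula for n,
n = r_target (1 − r_old) / [ r_old (1 − r_target) ]
n = 0.647 × (1 − 0.567) / [ 0.567 × (1 − 0.647) ]
  = 0.280151 / 0.200151 = 1.3997
So the test needs 1.3997 × 13 ≈ 18.20 items; rounding up, 19.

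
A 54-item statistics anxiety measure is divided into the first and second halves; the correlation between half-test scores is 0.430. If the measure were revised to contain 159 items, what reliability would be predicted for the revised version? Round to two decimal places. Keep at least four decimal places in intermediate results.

0.82

First correct the split-half correlation to full-test reliability: r_full = 2 × 0.430 / (1 + 0.430) ≈ 0.6014
Then adjust to 159 items: n = 159/54 = 2.9444
r_new = n·r_full / (1 + (n − 1)·r_full) = 1.7708 / 2.1694 ≈ 0.8163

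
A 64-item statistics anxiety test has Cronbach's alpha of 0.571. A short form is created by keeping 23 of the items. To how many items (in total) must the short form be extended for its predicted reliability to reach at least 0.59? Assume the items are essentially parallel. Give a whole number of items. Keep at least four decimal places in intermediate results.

First, r for the 23-item form: n = 23/64 = 0.3594, so r_23 = 0.3594·0.571/(1 + (0.3594 − 1)·0.571) = 0.3236
Then solve for n' with r_old = 0.3236, r_target = 0.59: n' = 0.59(1 − 0.3236)/[0.3236(1 − 0.59)] = 3.0079
Total items = 3.0079 × 23 = 69.18, rounded up to 70.

70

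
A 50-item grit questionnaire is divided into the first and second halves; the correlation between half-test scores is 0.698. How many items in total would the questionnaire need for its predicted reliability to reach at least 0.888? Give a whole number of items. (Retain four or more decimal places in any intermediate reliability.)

86

r_full = 2(0.698)/(1 + 0.698) = 0.8221
Solve Spearman-Brown for n: n = 0.888(1 − 0.8221) / [0.8221(1 − 0.888)] = 1.7157
Required items = 1.7157 × 50 = 85.78, so 86 items.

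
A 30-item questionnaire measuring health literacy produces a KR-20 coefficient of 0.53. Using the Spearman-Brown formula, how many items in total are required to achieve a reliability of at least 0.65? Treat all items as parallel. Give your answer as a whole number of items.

Spearman-Brown solved for the length factor n:
n = r_target (1 − r_old) / [ r_old (1 − r_target) ]
n = [0.65 × 0.47] / [0.53 × 0.35]
  = 0.3055 / 0.1855 = 1.6469
1.6469 × 30 = 49.41 → 50 items

50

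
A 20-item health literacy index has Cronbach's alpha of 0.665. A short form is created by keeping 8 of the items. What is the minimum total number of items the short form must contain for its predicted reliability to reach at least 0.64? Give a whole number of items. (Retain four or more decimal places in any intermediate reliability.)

18

Short-form reliability: n = 8/20 = 0.4000; r_8 = n·r/(1+(n−1)r) ≈ 0.4426
Then solve for n' with r_old = 0.4426, r_target = 0.64: n' = 0.64(1 − 0.4426)/[0.4426(1 − 0.64)] = 2.2389
Items = 2.2389 × 8 ≈ 17.91 → 18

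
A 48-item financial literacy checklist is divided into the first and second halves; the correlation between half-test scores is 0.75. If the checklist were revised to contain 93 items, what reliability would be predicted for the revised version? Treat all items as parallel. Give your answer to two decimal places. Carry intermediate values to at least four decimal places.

Full-test reliability from the split-half r: r_full = 2(0.75)/(1 + 0.75) = 0.8571
Length factor from 48 to 93 items: n = 93/48 = 1.9375
r_new = n·r_full / (1 + (n − 1)·r_full) = 1.6606 / 1.8035 ≈ 0.9208

0.92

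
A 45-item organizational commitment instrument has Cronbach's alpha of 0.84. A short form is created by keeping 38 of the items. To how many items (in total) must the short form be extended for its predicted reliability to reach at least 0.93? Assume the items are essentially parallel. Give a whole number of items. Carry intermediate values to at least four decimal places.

Short-form reliability: n = 38/45 = 0.8444; r_38 = n·r/(1+(n−1)r) ≈ 0.8159
Then solve for n' with r_old = 0.8159, r_target = 0.93: n' = 0.93(1 − 0.8159)/[0.8159(1 − 0.93)] = 2.9978
Total items = 2.9978 × 38 = 113.92, rounded up to 114.

114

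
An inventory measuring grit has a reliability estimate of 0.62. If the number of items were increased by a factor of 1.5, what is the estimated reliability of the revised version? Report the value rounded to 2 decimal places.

0.71

By Spearman-Brown, r_new = n r / (1 + (n − 1) r).
r_new = (1.5 × 0.62) / (1 + (1.5 − 1) × 0.62)
r_new = 0.9300 / 1.3100 ≈ 0.7099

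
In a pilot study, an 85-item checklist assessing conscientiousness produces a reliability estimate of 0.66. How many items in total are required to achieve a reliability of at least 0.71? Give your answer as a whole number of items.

Invert Spearman-Brown to solve for n:
n = r*(1 − r) / [ r (1 − r*) ]
n = 0.71 × (1 − 0.66) / [ 0.66 × (1 − 0.71) ]
  = 0.2414 / 0.1914 = 1.2612
So the test needs 1.2612 × 85 ≈ 107.20 items; rounding up, 108.

108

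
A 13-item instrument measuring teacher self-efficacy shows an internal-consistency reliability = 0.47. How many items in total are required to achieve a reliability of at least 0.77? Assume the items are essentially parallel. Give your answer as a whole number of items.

n = [0.77 × 0.53] / [0.47 × 0.23]
n = 0.4081 / 0.1081 ≈ 3.7752
3.7752 × 13 = 49.08 → 50 items

50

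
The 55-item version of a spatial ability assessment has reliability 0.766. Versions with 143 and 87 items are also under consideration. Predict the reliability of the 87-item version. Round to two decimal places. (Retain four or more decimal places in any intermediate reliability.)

The 143-item form is not needed; work directly from the 55-item form with n = 87/55 = 1.5818.
r_{87} = n·r / (1 + (n − 1)·r) = 1.2117 / 1.4457 ≈ 0.8381

0.84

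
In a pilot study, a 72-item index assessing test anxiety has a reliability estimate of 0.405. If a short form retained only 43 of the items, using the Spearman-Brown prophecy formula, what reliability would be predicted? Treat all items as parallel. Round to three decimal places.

n = 43/72 = 0.5972
Apply the Spearman-Brown prophecy formula, r' = nr / [1 + (n − 1)r]:
r_new = 0.5972·0.405 / [1 + (0.5972 − 1)·0.405]
r_new = 0.2419 / 0.8369 ≈ 0.2890

0.289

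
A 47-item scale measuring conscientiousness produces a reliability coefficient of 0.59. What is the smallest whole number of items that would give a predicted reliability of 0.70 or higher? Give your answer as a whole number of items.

Rearranging the Spearman-Brown formula for n,
n = r*(1 − r) / [ r (1 − r*) ]
n = 0.70(1 − 0.59) / [0.59(1 − 0.70)]
  = 0.2870 / 0.1770 = 1.6215
Items needed = n × 47 = 1.6215 × 47 ≈ 76.21 → round up to 77

77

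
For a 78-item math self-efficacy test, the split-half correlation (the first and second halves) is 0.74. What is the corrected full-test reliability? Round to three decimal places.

0.851

r_full = 2(0.74) / (1 + 0.74)
       = 1.4800 / 1.7400 = 0.8506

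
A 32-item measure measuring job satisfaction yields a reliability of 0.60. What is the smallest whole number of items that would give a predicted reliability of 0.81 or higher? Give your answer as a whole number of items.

Spearman-Brown solved for the length factor n:
n = r_target (1 − r_old) / [ r_old (1 − r_target) ]
n = 0.81 × (1 − 0.60) / [ 0.60 × (1 − 0.81) ]
n = 0.3240 / 0.1140 ≈ 2.8421
Items needed = n × 32 = 2.8421 × 32 ≈ 90.95 → round up to 91

91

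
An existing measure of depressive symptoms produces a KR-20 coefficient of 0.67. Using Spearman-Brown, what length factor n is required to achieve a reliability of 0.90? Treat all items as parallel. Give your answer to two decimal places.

Spearman-Brown solved for the length factor n:
n = r_target (1 − r_old) / [ r_old (1 − r_target) ]
n = 0.90(1 − 0.67) / [0.67(1 − 0.90)]
  = 0.2970 / 0.0670 = 4.4328

4.43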